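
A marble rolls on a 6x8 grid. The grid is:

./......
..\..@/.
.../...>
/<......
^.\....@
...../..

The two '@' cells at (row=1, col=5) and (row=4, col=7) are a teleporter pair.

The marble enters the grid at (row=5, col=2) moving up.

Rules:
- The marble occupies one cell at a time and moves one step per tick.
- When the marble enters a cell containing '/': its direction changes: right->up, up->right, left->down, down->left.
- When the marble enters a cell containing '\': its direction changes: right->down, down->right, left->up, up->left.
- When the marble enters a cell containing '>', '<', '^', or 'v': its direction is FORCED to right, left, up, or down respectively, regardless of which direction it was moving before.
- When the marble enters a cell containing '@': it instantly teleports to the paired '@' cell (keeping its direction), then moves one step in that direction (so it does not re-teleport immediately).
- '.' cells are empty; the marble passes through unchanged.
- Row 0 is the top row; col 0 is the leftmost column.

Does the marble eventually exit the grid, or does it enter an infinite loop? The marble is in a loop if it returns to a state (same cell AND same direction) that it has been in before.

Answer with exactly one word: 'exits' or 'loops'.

Step 1: enter (5,2), '.' pass, move up to (4,2)
Step 2: enter (4,2), '\' deflects up->left, move left to (4,1)
Step 3: enter (4,1), '.' pass, move left to (4,0)
Step 4: enter (4,0), '^' forces left->up, move up to (3,0)
Step 5: enter (3,0), '/' deflects up->right, move right to (3,1)
Step 6: enter (3,1), '<' forces right->left, move left to (3,0)
Step 7: enter (3,0), '/' deflects left->down, move down to (4,0)
Step 8: enter (4,0), '^' forces down->up, move up to (3,0)
Step 9: at (3,0) dir=up — LOOP DETECTED (seen before)

Answer: loops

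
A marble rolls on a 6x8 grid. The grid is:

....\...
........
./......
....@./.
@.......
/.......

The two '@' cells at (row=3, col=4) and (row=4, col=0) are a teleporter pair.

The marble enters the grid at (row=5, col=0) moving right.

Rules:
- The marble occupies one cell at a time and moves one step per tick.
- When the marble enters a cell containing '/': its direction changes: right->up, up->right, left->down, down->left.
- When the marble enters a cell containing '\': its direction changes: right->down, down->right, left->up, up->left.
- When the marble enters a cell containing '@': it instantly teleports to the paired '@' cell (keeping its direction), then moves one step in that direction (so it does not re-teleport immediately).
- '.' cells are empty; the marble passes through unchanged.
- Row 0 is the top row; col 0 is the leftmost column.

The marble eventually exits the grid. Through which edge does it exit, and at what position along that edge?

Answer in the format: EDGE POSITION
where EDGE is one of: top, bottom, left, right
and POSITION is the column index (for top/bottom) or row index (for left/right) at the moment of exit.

Answer: left 0

Derivation:
Step 1: enter (5,0), '/' deflects right->up, move up to (4,0)
Step 2: enter (4,0), '@' teleport (4,0)->(3,4), also enter (3,4), move up to (2,4)
Step 3: enter (2,4), '.' pass, move up to (1,4)
Step 4: enter (1,4), '.' pass, move up to (0,4)
Step 5: enter (0,4), '\' deflects up->left, move left to (0,3)
Step 6: enter (0,3), '.' pass, move left to (0,2)
Step 7: enter (0,2), '.' pass, move left to (0,1)
Step 8: enter (0,1), '.' pass, move left to (0,0)
Step 9: enter (0,0), '.' pass, move left to (0,-1)
Step 10: at (0,-1) — EXIT via left edge, pos 0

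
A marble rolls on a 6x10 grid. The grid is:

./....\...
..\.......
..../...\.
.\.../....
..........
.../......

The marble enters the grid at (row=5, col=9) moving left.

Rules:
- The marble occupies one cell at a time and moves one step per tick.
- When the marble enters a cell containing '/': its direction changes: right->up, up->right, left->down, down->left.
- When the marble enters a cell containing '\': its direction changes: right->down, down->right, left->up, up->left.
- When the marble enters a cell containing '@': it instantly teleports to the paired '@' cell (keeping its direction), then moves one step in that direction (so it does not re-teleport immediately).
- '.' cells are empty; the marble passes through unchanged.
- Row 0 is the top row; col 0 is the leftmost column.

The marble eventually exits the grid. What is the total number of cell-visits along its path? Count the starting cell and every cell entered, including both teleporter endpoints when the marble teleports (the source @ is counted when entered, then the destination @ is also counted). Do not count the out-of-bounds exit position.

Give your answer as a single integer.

Answer: 7

Derivation:
Step 1: enter (5,9), '.' pass, move left to (5,8)
Step 2: enter (5,8), '.' pass, move left to (5,7)
Step 3: enter (5,7), '.' pass, move left to (5,6)
Step 4: enter (5,6), '.' pass, move left to (5,5)
Step 5: enter (5,5), '.' pass, move left to (5,4)
Step 6: enter (5,4), '.' pass, move left to (5,3)
Step 7: enter (5,3), '/' deflects left->down, move down to (6,3)
Step 8: at (6,3) — EXIT via bottom edge, pos 3
Path length (cell visits): 7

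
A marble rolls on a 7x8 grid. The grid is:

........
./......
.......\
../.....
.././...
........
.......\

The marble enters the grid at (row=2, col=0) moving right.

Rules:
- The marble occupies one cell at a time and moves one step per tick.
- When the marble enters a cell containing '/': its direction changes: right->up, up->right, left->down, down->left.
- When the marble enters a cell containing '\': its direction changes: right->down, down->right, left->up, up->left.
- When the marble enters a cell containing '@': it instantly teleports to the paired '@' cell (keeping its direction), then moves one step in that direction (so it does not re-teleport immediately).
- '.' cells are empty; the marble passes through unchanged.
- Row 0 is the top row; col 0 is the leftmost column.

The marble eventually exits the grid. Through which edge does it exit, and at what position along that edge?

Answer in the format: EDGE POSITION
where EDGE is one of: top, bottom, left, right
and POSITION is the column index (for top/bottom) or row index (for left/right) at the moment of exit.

Step 1: enter (2,0), '.' pass, move right to (2,1)
Step 2: enter (2,1), '.' pass, move right to (2,2)
Step 3: enter (2,2), '.' pass, move right to (2,3)
Step 4: enter (2,3), '.' pass, move right to (2,4)
Step 5: enter (2,4), '.' pass, move right to (2,5)
Step 6: enter (2,5), '.' pass, move right to (2,6)
Step 7: enter (2,6), '.' pass, move right to (2,7)
Step 8: enter (2,7), '\' deflects right->down, move down to (3,7)
Step 9: enter (3,7), '.' pass, move down to (4,7)
Step 10: enter (4,7), '.' pass, move down to (5,7)
Step 11: enter (5,7), '.' pass, move down to (6,7)
Step 12: enter (6,7), '\' deflects down->right, move right to (6,8)
Step 13: at (6,8) — EXIT via right edge, pos 6

Answer: right 6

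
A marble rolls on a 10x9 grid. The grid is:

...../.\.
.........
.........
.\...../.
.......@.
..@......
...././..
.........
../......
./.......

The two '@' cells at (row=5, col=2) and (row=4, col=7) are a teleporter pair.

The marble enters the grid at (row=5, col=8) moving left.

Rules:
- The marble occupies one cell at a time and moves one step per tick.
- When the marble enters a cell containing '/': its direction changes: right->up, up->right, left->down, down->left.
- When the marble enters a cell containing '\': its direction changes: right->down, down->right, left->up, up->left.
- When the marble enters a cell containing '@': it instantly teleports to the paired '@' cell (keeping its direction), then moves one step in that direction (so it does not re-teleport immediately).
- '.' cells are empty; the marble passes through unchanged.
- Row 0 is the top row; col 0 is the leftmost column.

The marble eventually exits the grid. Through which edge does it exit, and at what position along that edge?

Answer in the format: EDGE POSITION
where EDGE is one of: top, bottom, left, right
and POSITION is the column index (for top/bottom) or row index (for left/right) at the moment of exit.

Answer: left 4

Derivation:
Step 1: enter (5,8), '.' pass, move left to (5,7)
Step 2: enter (5,7), '.' pass, move left to (5,6)
Step 3: enter (5,6), '.' pass, move left to (5,5)
Step 4: enter (5,5), '.' pass, move left to (5,4)
Step 5: enter (5,4), '.' pass, move left to (5,3)
Step 6: enter (5,3), '.' pass, move left to (5,2)
Step 7: enter (5,2), '@' teleport (5,2)->(4,7), also enter (4,7), move left to (4,6)
Step 8: enter (4,6), '.' pass, move left to (4,5)
Step 9: enter (4,5), '.' pass, move left to (4,4)
Step 10: enter (4,4), '.' pass, move left to (4,3)
Step 11: enter (4,3), '.' pass, move left to (4,2)
Step 12: enter (4,2), '.' pass, move left to (4,1)
Step 13: enter (4,1), '.' pass, move left to (4,0)
Step 14: enter (4,0), '.' pass, move left to (4,-1)
Step 15: at (4,-1) — EXIT via left edge, pos 4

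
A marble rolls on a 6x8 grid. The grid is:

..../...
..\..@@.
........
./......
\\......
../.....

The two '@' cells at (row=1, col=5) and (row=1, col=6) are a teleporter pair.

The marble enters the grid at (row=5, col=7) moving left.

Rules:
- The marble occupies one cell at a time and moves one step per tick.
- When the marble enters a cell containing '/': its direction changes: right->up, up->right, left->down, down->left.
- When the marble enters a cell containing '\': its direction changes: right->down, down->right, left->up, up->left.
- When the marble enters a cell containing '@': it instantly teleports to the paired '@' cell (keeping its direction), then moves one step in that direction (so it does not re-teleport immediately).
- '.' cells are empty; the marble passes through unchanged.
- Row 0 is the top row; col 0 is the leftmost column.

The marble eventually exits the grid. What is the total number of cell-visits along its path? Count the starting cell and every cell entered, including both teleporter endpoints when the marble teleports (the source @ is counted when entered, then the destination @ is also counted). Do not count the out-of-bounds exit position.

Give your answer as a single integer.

Answer: 6

Derivation:
Step 1: enter (5,7), '.' pass, move left to (5,6)
Step 2: enter (5,6), '.' pass, move left to (5,5)
Step 3: enter (5,5), '.' pass, move left to (5,4)
Step 4: enter (5,4), '.' pass, move left to (5,3)
Step 5: enter (5,3), '.' pass, move left to (5,2)
Step 6: enter (5,2), '/' deflects left->down, move down to (6,2)
Step 7: at (6,2) — EXIT via bottom edge, pos 2
Path length (cell visits): 6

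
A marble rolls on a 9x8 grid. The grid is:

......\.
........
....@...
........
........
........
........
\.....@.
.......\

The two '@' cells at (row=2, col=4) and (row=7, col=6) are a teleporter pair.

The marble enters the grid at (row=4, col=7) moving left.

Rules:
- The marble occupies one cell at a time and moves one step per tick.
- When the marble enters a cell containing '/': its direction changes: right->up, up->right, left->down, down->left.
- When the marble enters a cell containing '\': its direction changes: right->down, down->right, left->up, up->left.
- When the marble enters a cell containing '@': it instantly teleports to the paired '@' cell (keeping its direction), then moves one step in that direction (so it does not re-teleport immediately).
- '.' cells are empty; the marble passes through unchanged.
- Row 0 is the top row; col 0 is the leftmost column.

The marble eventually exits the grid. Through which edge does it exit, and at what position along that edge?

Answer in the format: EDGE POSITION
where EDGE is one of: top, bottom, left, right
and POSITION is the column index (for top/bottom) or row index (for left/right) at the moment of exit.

Step 1: enter (4,7), '.' pass, move left to (4,6)
Step 2: enter (4,6), '.' pass, move left to (4,5)
Step 3: enter (4,5), '.' pass, move left to (4,4)
Step 4: enter (4,4), '.' pass, move left to (4,3)
Step 5: enter (4,3), '.' pass, move left to (4,2)
Step 6: enter (4,2), '.' pass, move left to (4,1)
Step 7: enter (4,1), '.' pass, move left to (4,0)
Step 8: enter (4,0), '.' pass, move left to (4,-1)
Step 9: at (4,-1) — EXIT via left edge, pos 4

Answer: left 4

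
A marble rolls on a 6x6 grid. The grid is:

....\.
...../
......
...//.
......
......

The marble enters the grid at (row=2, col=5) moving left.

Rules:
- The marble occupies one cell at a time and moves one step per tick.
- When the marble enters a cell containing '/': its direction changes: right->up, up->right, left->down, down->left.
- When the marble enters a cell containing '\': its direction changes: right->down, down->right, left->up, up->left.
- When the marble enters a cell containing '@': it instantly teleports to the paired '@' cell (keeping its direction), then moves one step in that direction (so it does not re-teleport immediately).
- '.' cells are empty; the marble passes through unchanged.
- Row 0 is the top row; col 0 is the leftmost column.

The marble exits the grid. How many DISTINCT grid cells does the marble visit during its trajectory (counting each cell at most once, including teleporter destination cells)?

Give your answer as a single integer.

Step 1: enter (2,5), '.' pass, move left to (2,4)
Step 2: enter (2,4), '.' pass, move left to (2,3)
Step 3: enter (2,3), '.' pass, move left to (2,2)
Step 4: enter (2,2), '.' pass, move left to (2,1)
Step 5: enter (2,1), '.' pass, move left to (2,0)
Step 6: enter (2,0), '.' pass, move left to (2,-1)
Step 7: at (2,-1) — EXIT via left edge, pos 2
Distinct cells visited: 6 (path length 6)

Answer: 6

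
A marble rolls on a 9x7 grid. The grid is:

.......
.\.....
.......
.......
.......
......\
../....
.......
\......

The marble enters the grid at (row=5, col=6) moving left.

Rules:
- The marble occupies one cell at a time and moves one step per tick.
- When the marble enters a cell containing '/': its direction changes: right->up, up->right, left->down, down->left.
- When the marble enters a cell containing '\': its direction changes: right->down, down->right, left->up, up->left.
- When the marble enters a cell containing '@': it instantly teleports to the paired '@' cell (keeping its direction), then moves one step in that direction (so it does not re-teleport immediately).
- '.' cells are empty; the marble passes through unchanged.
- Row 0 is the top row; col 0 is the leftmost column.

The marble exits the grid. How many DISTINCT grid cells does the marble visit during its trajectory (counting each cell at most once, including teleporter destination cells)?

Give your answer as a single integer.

Step 1: enter (5,6), '\' deflects left->up, move up to (4,6)
Step 2: enter (4,6), '.' pass, move up to (3,6)
Step 3: enter (3,6), '.' pass, move up to (2,6)
Step 4: enter (2,6), '.' pass, move up to (1,6)
Step 5: enter (1,6), '.' pass, move up to (0,6)
Step 6: enter (0,6), '.' pass, move up to (-1,6)
Step 7: at (-1,6) — EXIT via top edge, pos 6
Distinct cells visited: 6 (path length 6)

Answer: 6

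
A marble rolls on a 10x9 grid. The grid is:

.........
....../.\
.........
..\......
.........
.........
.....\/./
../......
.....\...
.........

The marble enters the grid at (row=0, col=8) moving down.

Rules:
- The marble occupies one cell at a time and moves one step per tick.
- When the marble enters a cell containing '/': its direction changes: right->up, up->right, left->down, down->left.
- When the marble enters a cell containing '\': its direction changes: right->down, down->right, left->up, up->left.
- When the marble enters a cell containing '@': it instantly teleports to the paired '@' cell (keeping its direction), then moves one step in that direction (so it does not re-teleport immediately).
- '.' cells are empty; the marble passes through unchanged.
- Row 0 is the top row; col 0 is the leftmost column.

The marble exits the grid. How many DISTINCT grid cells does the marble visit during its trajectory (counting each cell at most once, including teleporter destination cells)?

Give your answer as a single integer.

Answer: 2

Derivation:
Step 1: enter (0,8), '.' pass, move down to (1,8)
Step 2: enter (1,8), '\' deflects down->right, move right to (1,9)
Step 3: at (1,9) — EXIT via right edge, pos 1
Distinct cells visited: 2 (path length 2)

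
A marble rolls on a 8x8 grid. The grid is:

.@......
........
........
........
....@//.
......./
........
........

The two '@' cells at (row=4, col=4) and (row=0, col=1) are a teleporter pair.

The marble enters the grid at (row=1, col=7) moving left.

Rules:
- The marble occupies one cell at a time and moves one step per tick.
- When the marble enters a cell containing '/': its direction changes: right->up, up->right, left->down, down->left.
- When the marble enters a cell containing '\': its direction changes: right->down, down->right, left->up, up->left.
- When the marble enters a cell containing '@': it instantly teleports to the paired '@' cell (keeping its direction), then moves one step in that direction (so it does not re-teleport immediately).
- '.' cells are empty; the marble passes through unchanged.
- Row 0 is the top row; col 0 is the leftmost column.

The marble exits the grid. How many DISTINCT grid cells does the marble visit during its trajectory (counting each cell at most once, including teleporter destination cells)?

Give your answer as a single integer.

Step 1: enter (1,7), '.' pass, move left to (1,6)
Step 2: enter (1,6), '.' pass, move left to (1,5)
Step 3: enter (1,5), '.' pass, move left to (1,4)
Step 4: enter (1,4), '.' pass, move left to (1,3)
Step 5: enter (1,3), '.' pass, move left to (1,2)
Step 6: enter (1,2), '.' pass, move left to (1,1)
Step 7: enter (1,1), '.' pass, move left to (1,0)
Step 8: enter (1,0), '.' pass, move left to (1,-1)
Step 9: at (1,-1) — EXIT via left edge, pos 1
Distinct cells visited: 8 (path length 8)

Answer: 8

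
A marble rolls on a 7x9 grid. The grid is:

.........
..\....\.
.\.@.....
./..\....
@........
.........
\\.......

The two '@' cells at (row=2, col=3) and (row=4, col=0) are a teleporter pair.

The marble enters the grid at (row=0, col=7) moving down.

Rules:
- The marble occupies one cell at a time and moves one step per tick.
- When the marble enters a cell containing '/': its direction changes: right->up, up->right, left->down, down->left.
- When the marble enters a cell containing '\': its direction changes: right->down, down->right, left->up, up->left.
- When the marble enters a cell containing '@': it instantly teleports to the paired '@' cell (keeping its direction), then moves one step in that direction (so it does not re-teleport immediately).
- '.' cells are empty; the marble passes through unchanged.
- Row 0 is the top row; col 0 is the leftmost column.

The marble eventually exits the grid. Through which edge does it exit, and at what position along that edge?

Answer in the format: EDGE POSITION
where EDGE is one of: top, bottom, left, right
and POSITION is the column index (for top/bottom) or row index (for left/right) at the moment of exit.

Answer: right 1

Derivation:
Step 1: enter (0,7), '.' pass, move down to (1,7)
Step 2: enter (1,7), '\' deflects down->right, move right to (1,8)
Step 3: enter (1,8), '.' pass, move right to (1,9)
Step 4: at (1,9) — EXIT via right edge, pos 1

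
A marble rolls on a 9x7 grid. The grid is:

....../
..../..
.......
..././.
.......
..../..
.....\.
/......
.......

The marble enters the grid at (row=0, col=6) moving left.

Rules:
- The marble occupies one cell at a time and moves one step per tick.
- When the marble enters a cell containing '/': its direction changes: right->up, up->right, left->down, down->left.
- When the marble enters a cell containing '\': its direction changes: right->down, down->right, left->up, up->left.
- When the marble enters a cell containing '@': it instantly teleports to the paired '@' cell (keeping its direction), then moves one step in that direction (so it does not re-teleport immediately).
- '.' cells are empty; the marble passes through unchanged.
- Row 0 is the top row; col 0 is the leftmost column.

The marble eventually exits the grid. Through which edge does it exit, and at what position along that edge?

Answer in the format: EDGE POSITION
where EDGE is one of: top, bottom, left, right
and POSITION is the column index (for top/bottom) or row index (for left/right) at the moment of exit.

Step 1: enter (0,6), '/' deflects left->down, move down to (1,6)
Step 2: enter (1,6), '.' pass, move down to (2,6)
Step 3: enter (2,6), '.' pass, move down to (3,6)
Step 4: enter (3,6), '.' pass, move down to (4,6)
Step 5: enter (4,6), '.' pass, move down to (5,6)
Step 6: enter (5,6), '.' pass, move down to (6,6)
Step 7: enter (6,6), '.' pass, move down to (7,6)
Step 8: enter (7,6), '.' pass, move down to (8,6)
Step 9: enter (8,6), '.' pass, move down to (9,6)
Step 10: at (9,6) — EXIT via bottom edge, pos 6

Answer: bottom 6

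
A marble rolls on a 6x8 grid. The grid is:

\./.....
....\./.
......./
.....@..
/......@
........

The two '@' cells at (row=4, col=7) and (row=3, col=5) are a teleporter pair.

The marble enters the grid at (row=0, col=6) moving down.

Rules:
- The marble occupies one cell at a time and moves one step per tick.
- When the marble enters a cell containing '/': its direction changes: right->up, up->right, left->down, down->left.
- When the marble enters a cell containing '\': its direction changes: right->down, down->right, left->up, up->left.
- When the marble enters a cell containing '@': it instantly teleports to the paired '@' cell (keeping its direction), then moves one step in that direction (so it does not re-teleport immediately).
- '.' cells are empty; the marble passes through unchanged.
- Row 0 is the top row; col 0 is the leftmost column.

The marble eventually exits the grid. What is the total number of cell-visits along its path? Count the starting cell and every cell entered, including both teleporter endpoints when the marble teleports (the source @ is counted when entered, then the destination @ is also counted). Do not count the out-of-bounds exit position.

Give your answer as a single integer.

Answer: 5

Derivation:
Step 1: enter (0,6), '.' pass, move down to (1,6)
Step 2: enter (1,6), '/' deflects down->left, move left to (1,5)
Step 3: enter (1,5), '.' pass, move left to (1,4)
Step 4: enter (1,4), '\' deflects left->up, move up to (0,4)
Step 5: enter (0,4), '.' pass, move up to (-1,4)
Step 6: at (-1,4) — EXIT via top edge, pos 4
Path length (cell visits): 5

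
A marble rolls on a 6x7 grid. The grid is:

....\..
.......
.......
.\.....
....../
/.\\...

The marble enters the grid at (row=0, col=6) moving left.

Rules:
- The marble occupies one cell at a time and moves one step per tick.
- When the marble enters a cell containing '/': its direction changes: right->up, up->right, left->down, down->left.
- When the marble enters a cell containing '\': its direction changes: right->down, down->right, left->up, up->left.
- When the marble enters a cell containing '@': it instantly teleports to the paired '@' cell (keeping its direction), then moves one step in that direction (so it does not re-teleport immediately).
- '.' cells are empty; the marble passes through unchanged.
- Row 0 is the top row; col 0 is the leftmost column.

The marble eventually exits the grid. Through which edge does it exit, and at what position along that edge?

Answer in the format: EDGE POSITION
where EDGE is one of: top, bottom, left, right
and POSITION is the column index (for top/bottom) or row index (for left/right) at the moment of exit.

Step 1: enter (0,6), '.' pass, move left to (0,5)
Step 2: enter (0,5), '.' pass, move left to (0,4)
Step 3: enter (0,4), '\' deflects left->up, move up to (-1,4)
Step 4: at (-1,4) — EXIT via top edge, pos 4

Answer: top 4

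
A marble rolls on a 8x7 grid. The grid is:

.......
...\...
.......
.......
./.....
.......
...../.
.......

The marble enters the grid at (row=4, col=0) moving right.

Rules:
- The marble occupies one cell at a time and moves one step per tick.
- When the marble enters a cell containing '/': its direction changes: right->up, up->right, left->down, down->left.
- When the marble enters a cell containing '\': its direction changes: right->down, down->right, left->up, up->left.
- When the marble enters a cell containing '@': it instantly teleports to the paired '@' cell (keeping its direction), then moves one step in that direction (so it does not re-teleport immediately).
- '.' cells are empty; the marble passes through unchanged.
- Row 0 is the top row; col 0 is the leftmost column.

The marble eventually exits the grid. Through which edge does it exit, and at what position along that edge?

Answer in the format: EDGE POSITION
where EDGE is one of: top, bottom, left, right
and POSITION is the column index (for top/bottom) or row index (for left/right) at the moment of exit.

Step 1: enter (4,0), '.' pass, move right to (4,1)
Step 2: enter (4,1), '/' deflects right->up, move up to (3,1)
Step 3: enter (3,1), '.' pass, move up to (2,1)
Step 4: enter (2,1), '.' pass, move up to (1,1)
Step 5: enter (1,1), '.' pass, move up to (0,1)
Step 6: enter (0,1), '.' pass, move up to (-1,1)
Step 7: at (-1,1) — EXIT via top edge, pos 1

Answer: top 1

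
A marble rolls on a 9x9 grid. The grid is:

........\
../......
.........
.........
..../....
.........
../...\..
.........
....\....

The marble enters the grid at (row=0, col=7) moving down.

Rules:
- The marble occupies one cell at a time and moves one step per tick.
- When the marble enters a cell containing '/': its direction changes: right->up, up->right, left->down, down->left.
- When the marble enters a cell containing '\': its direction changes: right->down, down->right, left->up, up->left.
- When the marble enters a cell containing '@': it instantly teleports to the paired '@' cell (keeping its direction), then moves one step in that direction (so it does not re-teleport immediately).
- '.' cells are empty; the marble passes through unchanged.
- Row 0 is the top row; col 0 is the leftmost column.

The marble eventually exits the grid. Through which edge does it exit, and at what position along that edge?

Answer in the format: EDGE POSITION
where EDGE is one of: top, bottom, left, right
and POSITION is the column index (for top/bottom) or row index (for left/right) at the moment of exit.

Step 1: enter (0,7), '.' pass, move down to (1,7)
Step 2: enter (1,7), '.' pass, move down to (2,7)
Step 3: enter (2,7), '.' pass, move down to (3,7)
Step 4: enter (3,7), '.' pass, move down to (4,7)
Step 5: enter (4,7), '.' pass, move down to (5,7)
Step 6: enter (5,7), '.' pass, move down to (6,7)
Step 7: enter (6,7), '.' pass, move down to (7,7)
Step 8: enter (7,7), '.' pass, move down to (8,7)
Step 9: enter (8,7), '.' pass, move down to (9,7)
Step 10: at (9,7) — EXIT via bottom edge, pos 7

Answer: bottom 7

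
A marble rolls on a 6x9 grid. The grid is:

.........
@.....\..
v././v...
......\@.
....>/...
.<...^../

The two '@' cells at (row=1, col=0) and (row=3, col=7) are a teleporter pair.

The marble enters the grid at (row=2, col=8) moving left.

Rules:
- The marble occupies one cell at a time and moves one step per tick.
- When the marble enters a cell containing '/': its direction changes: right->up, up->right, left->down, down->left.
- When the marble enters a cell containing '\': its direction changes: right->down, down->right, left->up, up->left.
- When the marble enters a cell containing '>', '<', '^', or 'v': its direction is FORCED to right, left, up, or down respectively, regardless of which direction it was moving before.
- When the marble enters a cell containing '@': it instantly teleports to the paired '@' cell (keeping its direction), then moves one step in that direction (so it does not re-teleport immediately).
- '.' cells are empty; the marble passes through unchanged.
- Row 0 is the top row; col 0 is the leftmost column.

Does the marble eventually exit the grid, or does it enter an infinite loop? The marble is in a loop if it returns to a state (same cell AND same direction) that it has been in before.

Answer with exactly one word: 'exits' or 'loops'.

Answer: loops

Derivation:
Step 1: enter (2,8), '.' pass, move left to (2,7)
Step 2: enter (2,7), '.' pass, move left to (2,6)
Step 3: enter (2,6), '.' pass, move left to (2,5)
Step 4: enter (2,5), 'v' forces left->down, move down to (3,5)
Step 5: enter (3,5), '.' pass, move down to (4,5)
Step 6: enter (4,5), '/' deflects down->left, move left to (4,4)
Step 7: enter (4,4), '>' forces left->right, move right to (4,5)
Step 8: enter (4,5), '/' deflects right->up, move up to (3,5)
Step 9: enter (3,5), '.' pass, move up to (2,5)
Step 10: enter (2,5), 'v' forces up->down, move down to (3,5)
Step 11: at (3,5) dir=down — LOOP DETECTED (seen before)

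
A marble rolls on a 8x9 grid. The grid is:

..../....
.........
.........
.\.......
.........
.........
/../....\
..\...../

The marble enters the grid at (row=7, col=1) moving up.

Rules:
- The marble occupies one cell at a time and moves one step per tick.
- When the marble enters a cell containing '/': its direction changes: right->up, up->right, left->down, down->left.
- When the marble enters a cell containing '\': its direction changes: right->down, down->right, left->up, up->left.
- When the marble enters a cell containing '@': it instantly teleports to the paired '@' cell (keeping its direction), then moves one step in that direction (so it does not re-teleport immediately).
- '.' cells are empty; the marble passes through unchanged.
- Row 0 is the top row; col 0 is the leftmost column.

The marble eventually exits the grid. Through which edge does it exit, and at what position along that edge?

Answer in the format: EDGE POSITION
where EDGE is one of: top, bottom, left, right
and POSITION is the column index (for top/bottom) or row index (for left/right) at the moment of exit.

Step 1: enter (7,1), '.' pass, move up to (6,1)
Step 2: enter (6,1), '.' pass, move up to (5,1)
Step 3: enter (5,1), '.' pass, move up to (4,1)
Step 4: enter (4,1), '.' pass, move up to (3,1)
Step 5: enter (3,1), '\' deflects up->left, move left to (3,0)
Step 6: enter (3,0), '.' pass, move left to (3,-1)
Step 7: at (3,-1) — EXIT via left edge, pos 3

Answer: left 3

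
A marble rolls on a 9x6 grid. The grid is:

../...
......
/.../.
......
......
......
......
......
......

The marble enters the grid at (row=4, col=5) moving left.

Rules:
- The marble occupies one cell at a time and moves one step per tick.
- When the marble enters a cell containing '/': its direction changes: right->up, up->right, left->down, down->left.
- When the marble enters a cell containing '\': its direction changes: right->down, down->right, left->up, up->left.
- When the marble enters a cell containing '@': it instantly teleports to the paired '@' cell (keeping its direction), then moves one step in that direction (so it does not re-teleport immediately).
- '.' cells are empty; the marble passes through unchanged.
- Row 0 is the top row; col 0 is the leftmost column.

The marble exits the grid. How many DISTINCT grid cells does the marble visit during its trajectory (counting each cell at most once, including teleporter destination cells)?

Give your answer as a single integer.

Answer: 6

Derivation:
Step 1: enter (4,5), '.' pass, move left to (4,4)
Step 2: enter (4,4), '.' pass, move left to (4,3)
Step 3: enter (4,3), '.' pass, move left to (4,2)
Step 4: enter (4,2), '.' pass, move left to (4,1)
Step 5: enter (4,1), '.' pass, move left to (4,0)
Step 6: enter (4,0), '.' pass, move left to (4,-1)
Step 7: at (4,-1) — EXIT via left edge, pos 4
Distinct cells visited: 6 (path length 6)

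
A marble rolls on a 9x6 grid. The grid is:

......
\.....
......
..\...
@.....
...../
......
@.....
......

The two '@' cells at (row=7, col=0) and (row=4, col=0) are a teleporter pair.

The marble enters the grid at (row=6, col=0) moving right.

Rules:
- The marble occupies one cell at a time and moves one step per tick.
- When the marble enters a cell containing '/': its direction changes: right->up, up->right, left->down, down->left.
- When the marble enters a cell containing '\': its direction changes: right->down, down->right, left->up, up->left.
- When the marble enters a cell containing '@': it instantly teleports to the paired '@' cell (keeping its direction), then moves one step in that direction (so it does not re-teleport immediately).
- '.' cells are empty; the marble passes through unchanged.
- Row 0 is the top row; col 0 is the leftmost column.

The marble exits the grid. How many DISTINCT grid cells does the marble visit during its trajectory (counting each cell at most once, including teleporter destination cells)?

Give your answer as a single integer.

Step 1: enter (6,0), '.' pass, move right to (6,1)
Step 2: enter (6,1), '.' pass, move right to (6,2)
Step 3: enter (6,2), '.' pass, move right to (6,3)
Step 4: enter (6,3), '.' pass, move right to (6,4)
Step 5: enter (6,4), '.' pass, move right to (6,5)
Step 6: enter (6,5), '.' pass, move right to (6,6)
Step 7: at (6,6) — EXIT via right edge, pos 6
Distinct cells visited: 6 (path length 6)

Answer: 6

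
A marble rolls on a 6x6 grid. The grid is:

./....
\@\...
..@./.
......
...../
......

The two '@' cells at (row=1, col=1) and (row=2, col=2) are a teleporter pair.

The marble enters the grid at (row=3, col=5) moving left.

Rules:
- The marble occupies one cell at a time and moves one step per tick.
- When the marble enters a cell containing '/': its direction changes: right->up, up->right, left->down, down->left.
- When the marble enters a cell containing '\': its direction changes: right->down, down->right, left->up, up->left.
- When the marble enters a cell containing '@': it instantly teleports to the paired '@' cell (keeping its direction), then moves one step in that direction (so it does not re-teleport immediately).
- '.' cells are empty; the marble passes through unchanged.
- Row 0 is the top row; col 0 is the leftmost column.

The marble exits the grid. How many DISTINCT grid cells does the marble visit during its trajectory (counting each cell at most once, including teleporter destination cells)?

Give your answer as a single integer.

Step 1: enter (3,5), '.' pass, move left to (3,4)
Step 2: enter (3,4), '.' pass, move left to (3,3)
Step 3: enter (3,3), '.' pass, move left to (3,2)
Step 4: enter (3,2), '.' pass, move left to (3,1)
Step 5: enter (3,1), '.' pass, move left to (3,0)
Step 6: enter (3,0), '.' pass, move left to (3,-1)
Step 7: at (3,-1) — EXIT via left edge, pos 3
Distinct cells visited: 6 (path length 6)

Answer: 6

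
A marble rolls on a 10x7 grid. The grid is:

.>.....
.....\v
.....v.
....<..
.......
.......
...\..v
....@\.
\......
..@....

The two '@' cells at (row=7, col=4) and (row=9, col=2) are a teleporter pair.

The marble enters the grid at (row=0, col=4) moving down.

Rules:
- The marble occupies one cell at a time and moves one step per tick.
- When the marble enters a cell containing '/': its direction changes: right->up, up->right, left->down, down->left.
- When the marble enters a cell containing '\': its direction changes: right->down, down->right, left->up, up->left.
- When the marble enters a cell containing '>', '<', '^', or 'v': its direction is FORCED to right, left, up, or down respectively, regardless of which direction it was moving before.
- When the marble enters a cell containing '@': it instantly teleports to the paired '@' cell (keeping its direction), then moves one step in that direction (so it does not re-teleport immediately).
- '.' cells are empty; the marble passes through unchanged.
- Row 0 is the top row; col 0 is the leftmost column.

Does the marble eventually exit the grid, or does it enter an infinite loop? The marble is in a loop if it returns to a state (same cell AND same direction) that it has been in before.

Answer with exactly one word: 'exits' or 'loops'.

Answer: exits

Derivation:
Step 1: enter (0,4), '.' pass, move down to (1,4)
Step 2: enter (1,4), '.' pass, move down to (2,4)
Step 3: enter (2,4), '.' pass, move down to (3,4)
Step 4: enter (3,4), '<' forces down->left, move left to (3,3)
Step 5: enter (3,3), '.' pass, move left to (3,2)
Step 6: enter (3,2), '.' pass, move left to (3,1)
Step 7: enter (3,1), '.' pass, move left to (3,0)
Step 8: enter (3,0), '.' pass, move left to (3,-1)
Step 9: at (3,-1) — EXIT via left edge, pos 3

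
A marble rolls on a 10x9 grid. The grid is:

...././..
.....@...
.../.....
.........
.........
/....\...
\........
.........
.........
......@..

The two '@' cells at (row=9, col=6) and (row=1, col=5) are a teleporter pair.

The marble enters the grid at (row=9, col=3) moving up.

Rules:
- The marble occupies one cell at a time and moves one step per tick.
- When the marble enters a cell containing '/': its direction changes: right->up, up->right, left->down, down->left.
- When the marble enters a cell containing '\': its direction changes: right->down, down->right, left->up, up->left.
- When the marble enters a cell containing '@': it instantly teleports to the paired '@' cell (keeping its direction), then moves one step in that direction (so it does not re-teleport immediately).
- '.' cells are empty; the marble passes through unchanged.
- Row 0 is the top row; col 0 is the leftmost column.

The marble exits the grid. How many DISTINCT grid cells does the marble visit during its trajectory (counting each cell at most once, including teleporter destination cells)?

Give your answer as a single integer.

Step 1: enter (9,3), '.' pass, move up to (8,3)
Step 2: enter (8,3), '.' pass, move up to (7,3)
Step 3: enter (7,3), '.' pass, move up to (6,3)
Step 4: enter (6,3), '.' pass, move up to (5,3)
Step 5: enter (5,3), '.' pass, move up to (4,3)
Step 6: enter (4,3), '.' pass, move up to (3,3)
Step 7: enter (3,3), '.' pass, move up to (2,3)
Step 8: enter (2,3), '/' deflects up->right, move right to (2,4)
Step 9: enter (2,4), '.' pass, move right to (2,5)
Step 10: enter (2,5), '.' pass, move right to (2,6)
Step 11: enter (2,6), '.' pass, move right to (2,7)
Step 12: enter (2,7), '.' pass, move right to (2,8)
Step 13: enter (2,8), '.' pass, move right to (2,9)
Step 14: at (2,9) — EXIT via right edge, pos 2
Distinct cells visited: 13 (path length 13)

Answer: 13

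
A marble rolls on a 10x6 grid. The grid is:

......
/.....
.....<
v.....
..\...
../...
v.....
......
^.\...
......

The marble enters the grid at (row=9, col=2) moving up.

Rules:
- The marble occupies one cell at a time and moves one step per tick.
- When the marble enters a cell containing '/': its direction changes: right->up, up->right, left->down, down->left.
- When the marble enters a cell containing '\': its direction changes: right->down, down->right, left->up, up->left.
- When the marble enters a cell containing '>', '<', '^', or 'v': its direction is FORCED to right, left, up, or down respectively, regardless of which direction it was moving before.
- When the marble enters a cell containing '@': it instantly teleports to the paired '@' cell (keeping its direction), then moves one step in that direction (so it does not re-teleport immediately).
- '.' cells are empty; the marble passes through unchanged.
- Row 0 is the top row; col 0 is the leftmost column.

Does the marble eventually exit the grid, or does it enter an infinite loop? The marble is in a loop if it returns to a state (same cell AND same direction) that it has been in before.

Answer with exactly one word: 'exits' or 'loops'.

Answer: loops

Derivation:
Step 1: enter (9,2), '.' pass, move up to (8,2)
Step 2: enter (8,2), '\' deflects up->left, move left to (8,1)
Step 3: enter (8,1), '.' pass, move left to (8,0)
Step 4: enter (8,0), '^' forces left->up, move up to (7,0)
Step 5: enter (7,0), '.' pass, move up to (6,0)
Step 6: enter (6,0), 'v' forces up->down, move down to (7,0)
Step 7: enter (7,0), '.' pass, move down to (8,0)
Step 8: enter (8,0), '^' forces down->up, move up to (7,0)
Step 9: at (7,0) dir=up — LOOP DETECTED (seen before)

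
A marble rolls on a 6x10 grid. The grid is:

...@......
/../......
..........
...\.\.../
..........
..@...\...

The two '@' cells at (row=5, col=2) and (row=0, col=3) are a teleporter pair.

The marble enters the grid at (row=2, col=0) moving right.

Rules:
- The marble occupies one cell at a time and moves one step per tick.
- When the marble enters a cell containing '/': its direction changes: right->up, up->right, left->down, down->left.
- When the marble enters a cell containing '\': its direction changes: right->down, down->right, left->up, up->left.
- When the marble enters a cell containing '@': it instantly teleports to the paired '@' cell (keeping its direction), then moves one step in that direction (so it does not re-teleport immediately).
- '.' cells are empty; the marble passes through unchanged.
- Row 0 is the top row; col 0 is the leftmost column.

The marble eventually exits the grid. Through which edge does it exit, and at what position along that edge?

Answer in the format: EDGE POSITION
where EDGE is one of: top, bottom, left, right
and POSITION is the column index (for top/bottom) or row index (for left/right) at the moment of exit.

Answer: right 2

Derivation:
Step 1: enter (2,0), '.' pass, move right to (2,1)
Step 2: enter (2,1), '.' pass, move right to (2,2)
Step 3: enter (2,2), '.' pass, move right to (2,3)
Step 4: enter (2,3), '.' pass, move right to (2,4)
Step 5: enter (2,4), '.' pass, move right to (2,5)
Step 6: enter (2,5), '.' pass, move right to (2,6)
Step 7: enter (2,6), '.' pass, move right to (2,7)
Step 8: enter (2,7), '.' pass, move right to (2,8)
Step 9: enter (2,8), '.' pass, move right to (2,9)
Step 10: enter (2,9), '.' pass, move right to (2,10)
Step 11: at (2,10) — EXIT via right edge, pos 2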